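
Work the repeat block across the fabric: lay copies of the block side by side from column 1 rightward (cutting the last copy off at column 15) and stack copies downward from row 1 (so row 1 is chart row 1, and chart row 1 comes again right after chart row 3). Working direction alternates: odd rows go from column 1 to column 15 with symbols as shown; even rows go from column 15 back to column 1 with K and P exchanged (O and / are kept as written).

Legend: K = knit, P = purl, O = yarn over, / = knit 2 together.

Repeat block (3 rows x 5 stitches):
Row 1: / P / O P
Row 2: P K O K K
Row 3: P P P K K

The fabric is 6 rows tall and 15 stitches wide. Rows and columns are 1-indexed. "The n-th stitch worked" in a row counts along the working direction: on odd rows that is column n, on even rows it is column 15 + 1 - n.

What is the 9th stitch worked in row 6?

== STITCH ==
K

Derivation:
Row 6 uses chart row ((6-1) mod 3)+1 = 3. Row 6 is even, so WS.
Chart row 3 tiled across columns 1-15: P P P K K P P P K K P P P K K
WS row: flip the tiled sequence (start at column 15) and apply K<->P; O and / stay.
Row 6 as worked: P P K K K P P K K K P P K K K
Counting 9 along the worked row gives K.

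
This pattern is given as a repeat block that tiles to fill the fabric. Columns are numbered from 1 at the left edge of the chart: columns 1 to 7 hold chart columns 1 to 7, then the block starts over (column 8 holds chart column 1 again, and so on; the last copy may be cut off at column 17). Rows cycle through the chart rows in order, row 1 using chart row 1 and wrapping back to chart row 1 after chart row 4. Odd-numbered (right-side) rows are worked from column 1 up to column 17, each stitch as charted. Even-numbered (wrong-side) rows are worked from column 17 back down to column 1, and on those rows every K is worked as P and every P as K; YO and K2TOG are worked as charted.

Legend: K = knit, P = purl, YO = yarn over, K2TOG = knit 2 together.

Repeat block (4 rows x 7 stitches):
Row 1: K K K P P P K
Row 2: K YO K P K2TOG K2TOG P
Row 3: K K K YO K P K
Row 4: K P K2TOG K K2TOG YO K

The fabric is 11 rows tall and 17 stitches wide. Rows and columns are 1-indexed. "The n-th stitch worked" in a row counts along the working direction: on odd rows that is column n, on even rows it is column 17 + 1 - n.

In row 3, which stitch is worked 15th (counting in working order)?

Stitch:
K

Derivation:
Row 3 uses chart row ((3-1) mod 4)+1 = 3. Row 3 is odd, so RS.
Chart row 3 tiled across columns 1-17: K K K YO K P K K K K YO K P K K K K
RS row: no reversal, no swap; stitch n worked = column n.
The 15th stitch worked is K.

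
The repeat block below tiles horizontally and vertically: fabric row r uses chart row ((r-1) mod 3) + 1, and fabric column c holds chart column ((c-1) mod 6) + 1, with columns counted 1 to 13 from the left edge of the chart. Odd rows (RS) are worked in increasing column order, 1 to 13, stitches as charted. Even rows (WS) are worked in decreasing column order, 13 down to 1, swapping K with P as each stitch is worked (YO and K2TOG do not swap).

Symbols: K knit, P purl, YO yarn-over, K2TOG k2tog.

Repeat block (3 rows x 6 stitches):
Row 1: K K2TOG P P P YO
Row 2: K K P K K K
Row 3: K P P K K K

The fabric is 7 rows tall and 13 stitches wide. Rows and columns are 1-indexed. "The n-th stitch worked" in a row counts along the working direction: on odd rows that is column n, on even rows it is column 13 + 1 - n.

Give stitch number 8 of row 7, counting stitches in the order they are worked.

Stitch:
K2TOG

Derivation:
For row 7: chart row = ((7-1) mod 3) + 1 = 1; this is a RS (odd) row.
Chart row 1 tiled across columns 1-13: K K2TOG P P P YO K K2TOG P P P YO K
Right side: take the tiled row as-is (worked left to right from column 1).
The 8th stitch worked is K2TOG.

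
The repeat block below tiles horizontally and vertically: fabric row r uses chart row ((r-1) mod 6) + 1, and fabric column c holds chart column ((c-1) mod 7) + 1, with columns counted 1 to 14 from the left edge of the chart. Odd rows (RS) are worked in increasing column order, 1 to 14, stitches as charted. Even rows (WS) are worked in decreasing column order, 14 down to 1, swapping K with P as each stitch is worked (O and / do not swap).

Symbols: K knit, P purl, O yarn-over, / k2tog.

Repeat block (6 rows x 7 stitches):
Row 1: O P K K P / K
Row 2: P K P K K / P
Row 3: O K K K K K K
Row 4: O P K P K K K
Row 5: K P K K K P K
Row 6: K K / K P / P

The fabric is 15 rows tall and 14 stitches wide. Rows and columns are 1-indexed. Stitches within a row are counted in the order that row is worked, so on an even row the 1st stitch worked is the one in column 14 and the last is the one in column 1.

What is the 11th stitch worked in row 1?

Result:
K

Derivation:
Row 1 uses chart row ((1-1) mod 6)+1 = 1. Row 1 is odd, so RS.
Chart row 1 tiled across columns 1-14: O P K K P / K O P K K P / K
Right side: take the tiled row as-is (worked left to right from column 1).
Counting 11 along the worked row gives K.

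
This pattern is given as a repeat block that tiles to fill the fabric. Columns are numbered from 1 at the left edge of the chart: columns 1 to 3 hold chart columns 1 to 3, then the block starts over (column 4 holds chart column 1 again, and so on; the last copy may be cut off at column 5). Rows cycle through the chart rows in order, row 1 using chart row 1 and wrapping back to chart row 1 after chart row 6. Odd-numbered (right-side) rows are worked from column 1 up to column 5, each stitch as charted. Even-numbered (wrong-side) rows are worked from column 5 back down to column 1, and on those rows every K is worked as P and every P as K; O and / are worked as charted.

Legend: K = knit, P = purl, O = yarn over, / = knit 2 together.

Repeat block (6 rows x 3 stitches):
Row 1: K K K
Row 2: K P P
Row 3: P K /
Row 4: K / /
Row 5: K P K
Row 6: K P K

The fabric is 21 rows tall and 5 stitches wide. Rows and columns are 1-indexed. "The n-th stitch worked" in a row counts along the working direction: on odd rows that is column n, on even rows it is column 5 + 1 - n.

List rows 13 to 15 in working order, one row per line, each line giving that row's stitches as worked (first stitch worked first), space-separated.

== ROWS AS WORKED ==
K K K K K
K P K K P
P K / P K

Derivation:
Row 13: chart row 1, RS - tile across columns 1-5 and work as-is.
Row 14: chart row 2, WS - tiled (columns 1-5): K P P K P; work from column 5 back to 1 with K<->P swapped.
Row 15: chart row 3, RS - tile across columns 1-5 and work as-is.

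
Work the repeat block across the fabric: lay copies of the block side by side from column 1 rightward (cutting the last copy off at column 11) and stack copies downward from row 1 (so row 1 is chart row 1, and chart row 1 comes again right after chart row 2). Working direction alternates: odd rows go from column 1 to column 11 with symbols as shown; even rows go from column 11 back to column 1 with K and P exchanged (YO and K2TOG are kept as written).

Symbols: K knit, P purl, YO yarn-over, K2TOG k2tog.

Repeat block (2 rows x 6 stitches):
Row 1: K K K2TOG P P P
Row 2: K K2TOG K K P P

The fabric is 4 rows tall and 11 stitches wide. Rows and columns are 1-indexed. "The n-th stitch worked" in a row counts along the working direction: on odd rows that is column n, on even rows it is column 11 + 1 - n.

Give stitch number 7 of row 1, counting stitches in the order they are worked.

For row 1: chart row = ((1-1) mod 2) + 1 = 1; this is a RS (odd) row.
Chart row 1 tiled across columns 1-11: K K K2TOG P P P K K K2TOG P P
RS: work column 1 to column 11, symbols as charted — the tiled row is the row as worked.
Counting 7 along the worked row gives K.

Stitch:
K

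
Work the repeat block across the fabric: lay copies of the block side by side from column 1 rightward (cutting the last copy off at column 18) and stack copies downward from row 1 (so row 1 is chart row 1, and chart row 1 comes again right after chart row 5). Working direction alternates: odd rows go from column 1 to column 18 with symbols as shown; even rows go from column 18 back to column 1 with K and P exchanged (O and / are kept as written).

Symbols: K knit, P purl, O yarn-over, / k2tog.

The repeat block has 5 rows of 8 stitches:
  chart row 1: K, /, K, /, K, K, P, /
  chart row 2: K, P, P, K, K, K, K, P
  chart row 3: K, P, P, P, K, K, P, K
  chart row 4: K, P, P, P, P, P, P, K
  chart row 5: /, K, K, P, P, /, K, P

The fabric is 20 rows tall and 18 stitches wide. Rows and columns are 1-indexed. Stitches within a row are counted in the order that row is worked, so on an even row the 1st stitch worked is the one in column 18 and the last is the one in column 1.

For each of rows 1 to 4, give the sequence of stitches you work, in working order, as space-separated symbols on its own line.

Row 1: chart row 1, RS - tile across columns 1-18 and work as-is.
Row 2: chart row 2, WS - tiled (columns 1-18): K P P K K K K P K P P K K K K P K P; work from column 18 back to 1 with K<->P swapped.
Row 3: chart row 3, RS - tile across columns 1-18 and work as-is.
Row 4: chart row 4, WS - tiled (columns 1-18): K P P P P P P K K P P P P P P K K P; work from column 18 back to 1 with K<->P swapped.

Result:
K / K / K K P / K / K / K K P / K /
K P K P P P P K K P K P P P P K K P
K P P P K K P K K P P P K K P K K P
K P P K K K K K K P P K K K K K K P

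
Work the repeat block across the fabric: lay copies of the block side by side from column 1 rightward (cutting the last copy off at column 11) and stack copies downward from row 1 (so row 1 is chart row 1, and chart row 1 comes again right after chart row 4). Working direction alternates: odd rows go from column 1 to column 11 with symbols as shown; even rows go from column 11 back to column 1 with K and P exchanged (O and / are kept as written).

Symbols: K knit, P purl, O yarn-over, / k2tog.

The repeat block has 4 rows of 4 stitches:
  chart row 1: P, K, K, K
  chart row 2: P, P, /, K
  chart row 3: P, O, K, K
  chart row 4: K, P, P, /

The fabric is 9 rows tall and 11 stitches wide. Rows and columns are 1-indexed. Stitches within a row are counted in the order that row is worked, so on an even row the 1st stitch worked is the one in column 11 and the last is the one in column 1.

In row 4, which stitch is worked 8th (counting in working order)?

Stitch:
/

Derivation:
Row 4 uses chart row ((4-1) mod 4)+1 = 4. Row 4 is even, so WS.
Chart row 4 tiled across columns 1-11: K P P / K P P / K P P
Wrong side: read the tiled row from column 11 down to 1 and exchange K with P (leave O, /).
Row 4 as worked: K K P / K K P / K K P
Stitch 8 in working order -> /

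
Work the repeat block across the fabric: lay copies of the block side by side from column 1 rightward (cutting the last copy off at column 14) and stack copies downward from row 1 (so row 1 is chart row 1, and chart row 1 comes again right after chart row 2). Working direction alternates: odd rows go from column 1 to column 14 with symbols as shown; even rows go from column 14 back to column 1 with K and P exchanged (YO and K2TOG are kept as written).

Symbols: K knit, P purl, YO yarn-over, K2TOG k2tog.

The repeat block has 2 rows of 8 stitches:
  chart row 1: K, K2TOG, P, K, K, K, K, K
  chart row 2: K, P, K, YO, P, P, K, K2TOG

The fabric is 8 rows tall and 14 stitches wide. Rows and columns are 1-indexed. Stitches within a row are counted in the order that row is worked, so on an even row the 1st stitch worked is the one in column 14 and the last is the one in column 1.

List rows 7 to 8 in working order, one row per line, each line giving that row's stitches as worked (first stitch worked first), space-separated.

== ROWS AS WORKED ==
K K2TOG P K K K K K K K2TOG P K K K
K K YO P K P K2TOG P K K YO P K P

Derivation:
Row 7: chart row 1, RS - tile across columns 1-14 and work as-is.
Row 8: chart row 2, WS - tiled (columns 1-14): K P K YO P P K K2TOG K P K YO P P; work from column 14 back to 1 with K<->P swapped.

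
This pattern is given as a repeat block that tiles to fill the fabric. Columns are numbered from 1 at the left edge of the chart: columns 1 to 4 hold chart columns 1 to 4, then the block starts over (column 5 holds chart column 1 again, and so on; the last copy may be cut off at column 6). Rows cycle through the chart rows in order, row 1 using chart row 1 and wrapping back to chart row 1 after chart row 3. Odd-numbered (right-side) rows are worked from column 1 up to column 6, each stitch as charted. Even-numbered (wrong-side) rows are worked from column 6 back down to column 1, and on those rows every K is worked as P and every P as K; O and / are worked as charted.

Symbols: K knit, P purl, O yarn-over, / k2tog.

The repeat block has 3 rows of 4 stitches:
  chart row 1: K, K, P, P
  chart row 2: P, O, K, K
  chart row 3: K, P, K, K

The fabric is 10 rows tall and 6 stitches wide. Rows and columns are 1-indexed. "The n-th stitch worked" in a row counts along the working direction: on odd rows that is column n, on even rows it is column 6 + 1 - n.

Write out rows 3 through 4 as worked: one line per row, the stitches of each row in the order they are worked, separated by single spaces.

Rows as worked:
K P K K K P
P P K K P P

Derivation:
Row 3: chart row 3, RS - tile across columns 1-6 and work as-is.
Row 4: chart row 1, WS - tiled (columns 1-6): K K P P K K; work from column 6 back to 1 with K<->P swapped.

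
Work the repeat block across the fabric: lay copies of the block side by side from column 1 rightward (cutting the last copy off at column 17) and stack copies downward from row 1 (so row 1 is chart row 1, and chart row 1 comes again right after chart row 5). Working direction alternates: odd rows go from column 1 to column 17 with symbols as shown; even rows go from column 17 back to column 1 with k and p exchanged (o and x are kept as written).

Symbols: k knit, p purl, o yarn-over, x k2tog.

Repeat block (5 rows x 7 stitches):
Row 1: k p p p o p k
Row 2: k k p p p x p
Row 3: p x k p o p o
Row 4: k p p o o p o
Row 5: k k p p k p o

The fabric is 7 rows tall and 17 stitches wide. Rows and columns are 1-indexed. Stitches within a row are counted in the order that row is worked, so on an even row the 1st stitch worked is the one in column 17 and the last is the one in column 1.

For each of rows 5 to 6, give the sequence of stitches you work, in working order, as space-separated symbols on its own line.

== ROWS AS WORKED ==
k k p p k p o k k p p k p o k k p
k k p p k o k k k p p k o k k k p

Derivation:
Row 5: chart row 5, RS - tile across columns 1-17 and work as-is.
Row 6: chart row 1, WS - tiled (columns 1-17): k p p p o p k k p p p o p k k p p; work from column 17 back to 1 with k<->p swapped.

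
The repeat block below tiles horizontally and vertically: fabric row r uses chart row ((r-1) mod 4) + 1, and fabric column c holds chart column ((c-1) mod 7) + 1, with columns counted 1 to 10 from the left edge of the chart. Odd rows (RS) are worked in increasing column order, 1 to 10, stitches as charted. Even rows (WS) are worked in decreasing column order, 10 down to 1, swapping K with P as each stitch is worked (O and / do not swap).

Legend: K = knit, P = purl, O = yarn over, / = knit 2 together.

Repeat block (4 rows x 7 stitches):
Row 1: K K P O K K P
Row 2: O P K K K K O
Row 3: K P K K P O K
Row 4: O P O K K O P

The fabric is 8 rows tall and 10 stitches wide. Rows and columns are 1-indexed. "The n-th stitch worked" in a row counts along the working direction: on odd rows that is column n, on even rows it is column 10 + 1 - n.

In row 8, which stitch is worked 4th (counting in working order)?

Row 8: (8-1) mod 4 = 3, so use chart row 4. Even row -> WS.
Chart row 4 tiled across columns 1-10: O P O K K O P O P O
Wrong side: read the tiled row from column 10 down to 1 and exchange K with P (leave O, /).
Row 8 as worked: O K O K O P P O K O
Stitch 4 in working order -> K

Result:
K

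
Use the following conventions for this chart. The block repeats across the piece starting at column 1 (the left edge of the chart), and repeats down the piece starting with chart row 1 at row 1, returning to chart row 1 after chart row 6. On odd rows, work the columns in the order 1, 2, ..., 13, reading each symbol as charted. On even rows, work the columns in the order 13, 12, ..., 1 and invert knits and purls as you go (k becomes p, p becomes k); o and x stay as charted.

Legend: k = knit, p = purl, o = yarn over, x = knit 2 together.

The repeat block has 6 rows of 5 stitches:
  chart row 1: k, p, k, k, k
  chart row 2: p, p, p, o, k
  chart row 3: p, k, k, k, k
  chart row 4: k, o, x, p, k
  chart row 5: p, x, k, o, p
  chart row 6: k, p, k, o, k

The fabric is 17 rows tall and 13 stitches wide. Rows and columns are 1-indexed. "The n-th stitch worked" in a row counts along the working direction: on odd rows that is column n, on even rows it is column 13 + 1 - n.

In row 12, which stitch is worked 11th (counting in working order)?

== STITCH ==
p

Derivation:
Row 12 uses chart row ((12-1) mod 6)+1 = 6. Row 12 is even, so WS.
Chart row 6 tiled across columns 1-13: k p k o k k p k o k k p k
WS: work from column 13 back to column 1 (reverse the tiled row), swapping k<->p (o and x unchanged).
Row 12 as worked: p k p p o p k p p o p k p
Stitch 11 in working order -> p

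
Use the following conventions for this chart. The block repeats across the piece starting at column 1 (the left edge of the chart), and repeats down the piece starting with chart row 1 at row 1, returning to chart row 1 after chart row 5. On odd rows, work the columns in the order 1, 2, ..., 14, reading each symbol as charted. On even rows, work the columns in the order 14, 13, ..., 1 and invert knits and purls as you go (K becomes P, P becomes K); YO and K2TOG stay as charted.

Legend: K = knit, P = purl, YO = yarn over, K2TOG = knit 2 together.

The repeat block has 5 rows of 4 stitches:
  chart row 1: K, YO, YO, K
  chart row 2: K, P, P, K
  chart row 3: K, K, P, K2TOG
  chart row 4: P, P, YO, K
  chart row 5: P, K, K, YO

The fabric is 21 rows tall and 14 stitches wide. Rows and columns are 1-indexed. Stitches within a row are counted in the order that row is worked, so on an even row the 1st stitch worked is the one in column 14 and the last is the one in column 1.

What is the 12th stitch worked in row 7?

== STITCH ==
K

Derivation:
For row 7: chart row = ((7-1) mod 5) + 1 = 2; this is a RS (odd) row.
Chart row 2 tiled across columns 1-14: K P P K K P P K K P P K K P
Right side: take the tiled row as-is (worked left to right from column 1).
Counting 12 along the worked row gives K.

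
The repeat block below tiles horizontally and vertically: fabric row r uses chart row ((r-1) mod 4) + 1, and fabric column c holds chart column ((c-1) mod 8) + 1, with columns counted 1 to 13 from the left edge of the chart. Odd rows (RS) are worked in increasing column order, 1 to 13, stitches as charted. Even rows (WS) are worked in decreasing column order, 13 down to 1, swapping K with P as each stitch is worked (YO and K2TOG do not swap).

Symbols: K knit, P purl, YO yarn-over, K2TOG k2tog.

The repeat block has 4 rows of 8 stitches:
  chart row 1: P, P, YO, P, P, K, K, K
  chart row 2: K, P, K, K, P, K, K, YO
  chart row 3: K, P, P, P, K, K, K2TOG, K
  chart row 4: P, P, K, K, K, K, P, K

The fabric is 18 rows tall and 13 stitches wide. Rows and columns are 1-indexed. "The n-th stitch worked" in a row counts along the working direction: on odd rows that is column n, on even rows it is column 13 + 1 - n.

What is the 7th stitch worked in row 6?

Row 6 uses chart row ((6-1) mod 4)+1 = 2. Row 6 is even, so WS.
Chart row 2 tiled across columns 1-13: K P K K P K K YO K P K K P
WS row: flip the tiled sequence (start at column 13) and apply K<->P; YO and K2TOG stay.
Row 6 as worked: K P P K P YO P P K P P K P
Counting 7 along the worked row gives P.

Result:
P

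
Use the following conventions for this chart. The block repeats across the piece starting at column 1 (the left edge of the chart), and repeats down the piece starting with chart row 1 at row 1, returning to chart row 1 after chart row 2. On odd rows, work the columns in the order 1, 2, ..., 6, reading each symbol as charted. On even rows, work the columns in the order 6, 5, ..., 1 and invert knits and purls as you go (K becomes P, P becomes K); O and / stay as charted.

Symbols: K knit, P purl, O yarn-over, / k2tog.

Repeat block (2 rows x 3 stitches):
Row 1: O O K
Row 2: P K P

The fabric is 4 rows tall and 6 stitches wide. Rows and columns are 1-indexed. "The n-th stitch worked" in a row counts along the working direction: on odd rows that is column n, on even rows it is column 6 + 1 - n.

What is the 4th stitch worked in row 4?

Row 4: (4-1) mod 2 = 1, so use chart row 2. Even row -> WS.
Chart row 2 tiled across columns 1-6: P K P P K P
WS row: flip the tiled sequence (start at column 6) and apply K<->P; O and / stay.
Row 4 as worked: K P K K P K
Stitch 4 in working order -> K

== STITCH ==
K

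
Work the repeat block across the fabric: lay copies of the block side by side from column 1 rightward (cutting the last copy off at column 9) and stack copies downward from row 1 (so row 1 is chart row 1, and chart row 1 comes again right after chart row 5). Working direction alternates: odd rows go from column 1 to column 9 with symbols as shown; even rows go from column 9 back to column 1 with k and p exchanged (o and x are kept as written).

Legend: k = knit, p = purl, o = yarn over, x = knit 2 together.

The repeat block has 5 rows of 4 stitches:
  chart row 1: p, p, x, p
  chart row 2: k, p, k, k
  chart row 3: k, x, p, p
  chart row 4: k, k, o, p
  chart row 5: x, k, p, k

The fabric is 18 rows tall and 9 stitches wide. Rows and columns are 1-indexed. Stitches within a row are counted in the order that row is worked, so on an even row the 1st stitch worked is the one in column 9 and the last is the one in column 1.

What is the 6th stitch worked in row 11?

Stitch:
p

Derivation:
Row 11 uses chart row ((11-1) mod 5)+1 = 1. Row 11 is odd, so RS.
Chart row 1 tiled across columns 1-9: p p x p p p x p p
RS: work column 1 to column 9, symbols as charted — the tiled row is the row as worked.
The 6th stitch worked is p.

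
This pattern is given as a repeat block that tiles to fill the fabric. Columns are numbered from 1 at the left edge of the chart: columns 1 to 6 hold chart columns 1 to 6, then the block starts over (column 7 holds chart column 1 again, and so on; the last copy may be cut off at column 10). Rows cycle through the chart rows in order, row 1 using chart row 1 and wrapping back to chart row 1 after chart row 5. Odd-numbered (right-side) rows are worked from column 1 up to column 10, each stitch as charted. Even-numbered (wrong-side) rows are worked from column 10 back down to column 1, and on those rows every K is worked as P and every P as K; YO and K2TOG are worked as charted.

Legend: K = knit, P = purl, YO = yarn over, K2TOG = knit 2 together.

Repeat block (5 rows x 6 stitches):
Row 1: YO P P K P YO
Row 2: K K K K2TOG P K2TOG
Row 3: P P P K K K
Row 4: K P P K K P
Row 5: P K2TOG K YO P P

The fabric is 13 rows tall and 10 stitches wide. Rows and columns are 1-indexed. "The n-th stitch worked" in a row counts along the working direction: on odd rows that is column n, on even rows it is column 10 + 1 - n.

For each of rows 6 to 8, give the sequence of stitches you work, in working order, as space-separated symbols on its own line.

Result:
P K K YO YO K P K K YO
K K K K2TOG P K2TOG K K K K2TOG
P K K K P P P K K K

Derivation:
Row 6: chart row 1, WS - tiled (columns 1-10): YO P P K P YO YO P P K; work from column 10 back to 1 with K<->P swapped.
Row 7: chart row 2, RS - tile across columns 1-10 and work as-is.
Row 8: chart row 3, WS - tiled (columns 1-10): P P P K K K P P P K; work from column 10 back to 1 with K<->P swapped.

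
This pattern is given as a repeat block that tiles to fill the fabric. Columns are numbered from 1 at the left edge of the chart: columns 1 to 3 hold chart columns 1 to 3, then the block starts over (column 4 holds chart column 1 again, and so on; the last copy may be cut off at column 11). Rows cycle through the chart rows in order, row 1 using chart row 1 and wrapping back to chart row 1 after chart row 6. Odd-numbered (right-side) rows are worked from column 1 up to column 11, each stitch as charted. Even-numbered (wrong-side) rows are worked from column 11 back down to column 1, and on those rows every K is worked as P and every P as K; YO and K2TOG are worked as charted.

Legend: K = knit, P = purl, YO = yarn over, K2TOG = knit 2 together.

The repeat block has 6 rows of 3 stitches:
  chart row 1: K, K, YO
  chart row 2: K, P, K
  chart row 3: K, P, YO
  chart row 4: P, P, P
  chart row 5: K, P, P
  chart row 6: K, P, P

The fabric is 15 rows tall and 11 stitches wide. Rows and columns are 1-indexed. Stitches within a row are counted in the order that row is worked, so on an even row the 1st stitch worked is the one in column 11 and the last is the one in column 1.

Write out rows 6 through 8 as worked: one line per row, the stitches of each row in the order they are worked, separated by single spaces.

Row 6: chart row 6, WS - tiled (columns 1-11): K P P K P P K P P K P; work from column 11 back to 1 with K<->P swapped.
Row 7: chart row 1, RS - tile across columns 1-11 and work as-is.
Row 8: chart row 2, WS - tiled (columns 1-11): K P K K P K K P K K P; work from column 11 back to 1 with K<->P swapped.

Result:
K P K K P K K P K K P
K K YO K K YO K K YO K K
K P P K P P K P P K P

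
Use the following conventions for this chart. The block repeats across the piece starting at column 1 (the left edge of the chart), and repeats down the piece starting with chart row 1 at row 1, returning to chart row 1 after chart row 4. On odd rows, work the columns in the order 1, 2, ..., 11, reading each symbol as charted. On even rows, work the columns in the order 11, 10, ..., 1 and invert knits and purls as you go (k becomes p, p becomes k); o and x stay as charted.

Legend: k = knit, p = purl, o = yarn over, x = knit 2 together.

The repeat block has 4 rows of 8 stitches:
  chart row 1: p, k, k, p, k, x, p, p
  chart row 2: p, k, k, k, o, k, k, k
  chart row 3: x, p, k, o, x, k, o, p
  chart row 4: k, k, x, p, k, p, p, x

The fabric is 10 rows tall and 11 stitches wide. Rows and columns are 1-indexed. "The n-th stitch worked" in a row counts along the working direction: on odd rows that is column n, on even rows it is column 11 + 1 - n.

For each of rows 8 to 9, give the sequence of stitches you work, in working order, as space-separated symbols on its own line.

== ROWS AS WORKED ==
x p p x k k p k x p p
p k k p k x p p p k k

Derivation:
Row 8: chart row 4, WS - tiled (columns 1-11): k k x p k p p x k k x; work from column 11 back to 1 with k<->p swapped.
Row 9: chart row 1, RS - tile across columns 1-11 and work as-is.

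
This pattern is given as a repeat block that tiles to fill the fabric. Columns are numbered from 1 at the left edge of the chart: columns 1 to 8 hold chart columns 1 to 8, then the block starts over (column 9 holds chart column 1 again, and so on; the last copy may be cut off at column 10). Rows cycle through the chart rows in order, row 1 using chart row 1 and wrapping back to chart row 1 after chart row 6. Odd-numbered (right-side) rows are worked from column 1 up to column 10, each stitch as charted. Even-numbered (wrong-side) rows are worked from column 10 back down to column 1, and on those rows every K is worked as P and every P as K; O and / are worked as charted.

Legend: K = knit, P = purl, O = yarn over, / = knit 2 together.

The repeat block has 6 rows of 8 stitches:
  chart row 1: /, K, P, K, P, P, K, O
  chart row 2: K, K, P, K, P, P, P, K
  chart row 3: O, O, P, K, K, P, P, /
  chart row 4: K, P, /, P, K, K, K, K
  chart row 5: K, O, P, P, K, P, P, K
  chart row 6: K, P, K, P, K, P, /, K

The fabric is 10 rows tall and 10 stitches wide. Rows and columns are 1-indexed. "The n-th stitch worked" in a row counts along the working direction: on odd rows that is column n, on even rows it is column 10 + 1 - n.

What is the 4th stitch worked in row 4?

Stitch:
P

Derivation:
Row 4 uses chart row ((4-1) mod 6)+1 = 4. Row 4 is even, so WS.
Chart row 4 tiled across columns 1-10: K P / P K K K K K P
WS: work from column 10 back to column 1 (reverse the tiled row), swapping K<->P (O and / unchanged).
Row 4 as worked: K P P P P P K / K P
The 4th stitch worked is P.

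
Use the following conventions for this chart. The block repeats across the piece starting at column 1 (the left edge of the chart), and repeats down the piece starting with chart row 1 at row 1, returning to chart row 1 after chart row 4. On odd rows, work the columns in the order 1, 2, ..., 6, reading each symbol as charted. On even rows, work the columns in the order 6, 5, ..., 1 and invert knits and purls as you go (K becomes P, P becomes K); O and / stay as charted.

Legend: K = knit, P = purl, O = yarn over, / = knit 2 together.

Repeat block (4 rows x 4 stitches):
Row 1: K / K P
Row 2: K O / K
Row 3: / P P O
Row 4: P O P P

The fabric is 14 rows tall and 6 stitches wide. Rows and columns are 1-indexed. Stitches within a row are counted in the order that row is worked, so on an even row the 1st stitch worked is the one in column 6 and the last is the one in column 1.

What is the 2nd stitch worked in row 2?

For row 2: chart row = ((2-1) mod 4) + 1 = 2; this is a WS (even) row.
Chart row 2 tiled across columns 1-6: K O / K K O
WS row: flip the tiled sequence (start at column 6) and apply K<->P; O and / stay.
Row 2 as worked: O P P / O P
Stitch 2 in working order -> P

== STITCH ==
P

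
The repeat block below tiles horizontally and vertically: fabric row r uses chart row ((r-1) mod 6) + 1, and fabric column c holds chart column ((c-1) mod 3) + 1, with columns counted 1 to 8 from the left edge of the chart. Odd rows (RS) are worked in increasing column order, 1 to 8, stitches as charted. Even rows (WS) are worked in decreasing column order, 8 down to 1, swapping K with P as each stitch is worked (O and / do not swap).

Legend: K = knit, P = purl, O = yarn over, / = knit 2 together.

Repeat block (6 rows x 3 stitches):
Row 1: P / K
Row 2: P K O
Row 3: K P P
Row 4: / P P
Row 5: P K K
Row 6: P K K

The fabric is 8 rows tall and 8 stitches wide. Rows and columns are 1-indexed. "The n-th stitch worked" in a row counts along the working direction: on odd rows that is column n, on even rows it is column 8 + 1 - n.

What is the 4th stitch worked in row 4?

== STITCH ==
K

Derivation:
Row 4 uses chart row ((4-1) mod 6)+1 = 4. Row 4 is even, so WS.
Chart row 4 tiled across columns 1-8: / P P / P P / P
WS row: flip the tiled sequence (start at column 8) and apply K<->P; O and / stay.
Row 4 as worked: K / K K / K K /
The 4th stitch worked is K.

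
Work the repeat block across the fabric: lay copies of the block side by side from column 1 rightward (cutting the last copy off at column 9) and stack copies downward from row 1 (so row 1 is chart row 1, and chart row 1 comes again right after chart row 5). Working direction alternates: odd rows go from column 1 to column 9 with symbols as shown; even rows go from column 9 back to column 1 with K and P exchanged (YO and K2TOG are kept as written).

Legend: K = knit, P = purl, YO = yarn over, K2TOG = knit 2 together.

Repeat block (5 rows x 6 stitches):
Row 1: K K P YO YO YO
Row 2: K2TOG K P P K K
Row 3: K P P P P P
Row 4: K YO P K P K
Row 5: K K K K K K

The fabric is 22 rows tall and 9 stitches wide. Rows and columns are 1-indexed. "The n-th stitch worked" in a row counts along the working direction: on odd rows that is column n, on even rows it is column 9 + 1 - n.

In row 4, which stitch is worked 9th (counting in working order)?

Row 4: (4-1) mod 5 = 3, so use chart row 4. Even row -> WS.
Chart row 4 tiled across columns 1-9: K YO P K P K K YO P
Wrong side: read the tiled row from column 9 down to 1 and exchange K with P (leave YO, K2TOG).
Row 4 as worked: K YO P P K P K YO P
Stitch 9 in working order -> P

Result:
P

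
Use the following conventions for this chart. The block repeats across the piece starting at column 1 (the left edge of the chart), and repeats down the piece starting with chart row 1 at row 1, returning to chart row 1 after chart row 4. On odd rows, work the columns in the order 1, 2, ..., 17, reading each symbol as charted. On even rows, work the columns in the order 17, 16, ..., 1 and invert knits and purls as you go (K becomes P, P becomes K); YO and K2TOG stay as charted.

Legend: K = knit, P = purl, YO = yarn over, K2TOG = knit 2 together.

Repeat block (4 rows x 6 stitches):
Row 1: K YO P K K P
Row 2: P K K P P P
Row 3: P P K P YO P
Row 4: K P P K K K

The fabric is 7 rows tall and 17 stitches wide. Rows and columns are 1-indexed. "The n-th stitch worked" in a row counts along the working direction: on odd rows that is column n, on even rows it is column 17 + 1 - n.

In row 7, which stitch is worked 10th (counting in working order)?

Result:
P

Derivation:
Row 7: (7-1) mod 4 = 2, so use chart row 3. Odd row -> RS.
Chart row 3 tiled across columns 1-17: P P K P YO P P P K P YO P P P K P YO
RS: work column 1 to column 17, symbols as charted — the tiled row is the row as worked.
Stitch 10 in working order -> P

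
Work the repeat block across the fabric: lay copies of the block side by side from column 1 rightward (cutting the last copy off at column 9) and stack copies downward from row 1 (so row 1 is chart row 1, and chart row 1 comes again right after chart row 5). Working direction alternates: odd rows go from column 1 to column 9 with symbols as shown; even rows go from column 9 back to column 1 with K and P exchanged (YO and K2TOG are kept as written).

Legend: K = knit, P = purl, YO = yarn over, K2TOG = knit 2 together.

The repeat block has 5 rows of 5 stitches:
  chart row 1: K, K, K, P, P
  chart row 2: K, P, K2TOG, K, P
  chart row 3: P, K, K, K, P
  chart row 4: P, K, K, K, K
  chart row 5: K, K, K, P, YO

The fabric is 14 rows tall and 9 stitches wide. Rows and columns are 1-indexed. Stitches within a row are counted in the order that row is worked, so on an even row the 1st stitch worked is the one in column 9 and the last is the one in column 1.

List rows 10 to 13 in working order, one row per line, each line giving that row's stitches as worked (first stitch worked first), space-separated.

Result:
K P P P YO K P P P
K K K P P K K K P
P K2TOG K P K P K2TOG K P
P K K K P P K K K

Derivation:
Row 10: chart row 5, WS - tiled (columns 1-9): K K K P YO K K K P; work from column 9 back to 1 with K<->P swapped.
Row 11: chart row 1, RS - tile across columns 1-9 and work as-is.
Row 12: chart row 2, WS - tiled (columns 1-9): K P K2TOG K P K P K2TOG K; work from column 9 back to 1 with K<->P swapped.
Row 13: chart row 3, RS - tile across columns 1-9 and work as-is.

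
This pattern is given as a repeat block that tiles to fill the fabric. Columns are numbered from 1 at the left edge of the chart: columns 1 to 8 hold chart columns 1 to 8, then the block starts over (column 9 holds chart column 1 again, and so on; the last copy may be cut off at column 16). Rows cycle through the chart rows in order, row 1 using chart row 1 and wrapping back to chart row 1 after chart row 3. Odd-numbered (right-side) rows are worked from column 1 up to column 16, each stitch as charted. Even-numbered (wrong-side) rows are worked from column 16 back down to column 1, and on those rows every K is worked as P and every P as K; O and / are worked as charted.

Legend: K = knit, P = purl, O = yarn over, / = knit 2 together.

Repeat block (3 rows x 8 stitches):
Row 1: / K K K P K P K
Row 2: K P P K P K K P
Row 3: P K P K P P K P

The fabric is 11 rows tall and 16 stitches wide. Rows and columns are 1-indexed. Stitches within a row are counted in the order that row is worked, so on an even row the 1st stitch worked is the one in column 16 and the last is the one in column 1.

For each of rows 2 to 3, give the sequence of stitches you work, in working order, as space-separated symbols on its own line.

Rows as worked:
K P P K P K K P K P P K P K K P
P K P K P P K P P K P K P P K P

Derivation:
Row 2: chart row 2, WS - tiled (columns 1-16): K P P K P K K P K P P K P K K P; work from column 16 back to 1 with K<->P swapped.
Row 3: chart row 3, RS - tile across columns 1-16 and work as-is.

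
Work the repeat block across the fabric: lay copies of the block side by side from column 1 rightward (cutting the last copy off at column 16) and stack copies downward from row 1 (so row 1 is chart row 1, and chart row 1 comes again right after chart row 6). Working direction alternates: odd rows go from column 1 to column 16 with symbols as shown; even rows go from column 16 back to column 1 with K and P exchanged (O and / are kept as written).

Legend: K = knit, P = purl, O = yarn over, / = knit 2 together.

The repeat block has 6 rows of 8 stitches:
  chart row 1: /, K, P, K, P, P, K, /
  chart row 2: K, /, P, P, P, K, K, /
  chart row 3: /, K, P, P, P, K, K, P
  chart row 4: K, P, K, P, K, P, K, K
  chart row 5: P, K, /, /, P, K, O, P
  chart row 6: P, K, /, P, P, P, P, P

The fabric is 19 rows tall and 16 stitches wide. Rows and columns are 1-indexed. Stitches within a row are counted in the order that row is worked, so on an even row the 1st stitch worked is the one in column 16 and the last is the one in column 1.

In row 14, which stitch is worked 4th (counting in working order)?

Result:
K

Derivation:
Row 14 uses chart row ((14-1) mod 6)+1 = 2. Row 14 is even, so WS.
Chart row 2 tiled across columns 1-16: K / P P P K K / K / P P P K K /
WS row: flip the tiled sequence (start at column 16) and apply K<->P; O and / stay.
Row 14 as worked: / P P K K K / P / P P K K K / P
Stitch 4 in working order -> K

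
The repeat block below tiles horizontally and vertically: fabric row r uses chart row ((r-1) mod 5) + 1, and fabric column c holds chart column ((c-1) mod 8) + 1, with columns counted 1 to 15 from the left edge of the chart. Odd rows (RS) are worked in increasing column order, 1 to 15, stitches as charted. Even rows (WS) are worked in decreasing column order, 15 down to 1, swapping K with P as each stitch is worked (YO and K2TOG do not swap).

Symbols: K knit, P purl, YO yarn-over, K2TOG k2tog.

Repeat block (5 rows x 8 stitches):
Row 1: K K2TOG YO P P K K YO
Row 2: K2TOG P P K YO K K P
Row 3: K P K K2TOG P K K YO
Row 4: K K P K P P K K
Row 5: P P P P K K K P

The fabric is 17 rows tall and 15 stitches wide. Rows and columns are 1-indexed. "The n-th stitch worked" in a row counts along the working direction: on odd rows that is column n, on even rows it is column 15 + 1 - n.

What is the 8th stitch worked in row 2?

Row 2 uses chart row ((2-1) mod 5)+1 = 2. Row 2 is even, so WS.
Chart row 2 tiled across columns 1-15: K2TOG P P K YO K K P K2TOG P P K YO K K
WS row: flip the tiled sequence (start at column 15) and apply K<->P; YO and K2TOG stay.
Row 2 as worked: P P YO P K K K2TOG K P P YO P K K K2TOG
The 8th stitch worked is K.

== STITCH ==
K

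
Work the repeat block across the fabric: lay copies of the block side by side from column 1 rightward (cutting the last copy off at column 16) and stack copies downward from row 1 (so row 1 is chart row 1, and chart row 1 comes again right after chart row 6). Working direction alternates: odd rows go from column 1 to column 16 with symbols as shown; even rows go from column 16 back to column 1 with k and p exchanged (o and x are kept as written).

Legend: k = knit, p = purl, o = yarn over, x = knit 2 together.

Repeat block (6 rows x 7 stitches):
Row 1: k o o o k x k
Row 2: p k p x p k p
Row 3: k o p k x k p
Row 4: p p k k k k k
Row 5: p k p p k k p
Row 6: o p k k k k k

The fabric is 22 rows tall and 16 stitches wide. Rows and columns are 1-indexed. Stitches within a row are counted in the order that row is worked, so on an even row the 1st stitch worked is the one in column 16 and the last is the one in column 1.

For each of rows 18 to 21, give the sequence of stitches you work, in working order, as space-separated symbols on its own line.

Row 18: chart row 6, WS - tiled (columns 1-16): o p k k k k k o p k k k k k o p; work from column 16 back to 1 with k<->p swapped.
Row 19: chart row 1, RS - tile across columns 1-16 and work as-is.
Row 20: chart row 2, WS - tiled (columns 1-16): p k p x p k p p k p x p k p p k; work from column 16 back to 1 with k<->p swapped.
Row 21: chart row 3, RS - tile across columns 1-16 and work as-is.

Result:
k o p p p p p k o p p p p p k o
k o o o k x k k o o o k x k k o
p k k p k x k p k k p k x k p k
k o p k x k p k o p k x k p k o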